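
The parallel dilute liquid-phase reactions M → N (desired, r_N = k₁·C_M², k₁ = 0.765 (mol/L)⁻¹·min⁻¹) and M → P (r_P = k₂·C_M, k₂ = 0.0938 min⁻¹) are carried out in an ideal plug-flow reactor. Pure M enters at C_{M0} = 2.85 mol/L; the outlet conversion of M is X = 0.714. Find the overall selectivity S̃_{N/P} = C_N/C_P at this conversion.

C_M = C_{M0}(1−X) = 0.8151 mol/L.
Along a PFR/batch, dC_P/dC_M = −r_P/(r_N+r_P) = −k₂/(k₂+k₁·C_M).
Integrating from C_{M0} to C_M: C_P = (0.0938/0.765)·ln[(0.0938+0.765·2.85)/(0.0938+0.765·0.815)] = 0.1226·ln(2.274/0.7174) = 0.1415 mol/L.
Then C_N = (C_{M0}−C_M) − C_P = 2.035 − 0.1415 = 1.893 mol/L.
S̃_{N/P} = C_N/C_P = 1.893/0.1415 = 13.4.

13.4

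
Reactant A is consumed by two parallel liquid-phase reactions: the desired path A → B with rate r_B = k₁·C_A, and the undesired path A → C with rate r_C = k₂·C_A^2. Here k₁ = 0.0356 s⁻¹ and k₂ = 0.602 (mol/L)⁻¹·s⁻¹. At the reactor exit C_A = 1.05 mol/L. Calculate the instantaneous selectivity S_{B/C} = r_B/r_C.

0.0563

S_{B/C} = r_B/r_C = (k₁·C_A)/(k₂·C_A^2) = (k₁/k₂)·C_A⁻¹.
= (0.0356×1.050) / (0.602×1.050^2) = 0.03738/0.6637 = 0.0563.
The undesired path is higher order in A, so low C_A (CSTR or dilute feed) favours B.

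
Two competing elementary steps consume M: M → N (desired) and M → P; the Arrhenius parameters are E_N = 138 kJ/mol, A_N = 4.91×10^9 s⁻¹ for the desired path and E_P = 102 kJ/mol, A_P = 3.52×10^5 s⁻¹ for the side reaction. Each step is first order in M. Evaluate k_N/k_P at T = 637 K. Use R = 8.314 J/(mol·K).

With equal orders, S_{N/P} = k_N/k_P = (A_N/A_P)·exp[(E_P−E_N)/(RT)].
(E_P−E_N)/(RT) = (102−138)×10³/(8.314×637) = -36000/5296 = -6.798.
k_N/k_P = (4.91×10^9/3.52×10^5)·exp(-6.798) = 13949 × 0.001116 = 15.6.
Since E_N > E_P, raising the temperature improves selectivity toward N.

15.6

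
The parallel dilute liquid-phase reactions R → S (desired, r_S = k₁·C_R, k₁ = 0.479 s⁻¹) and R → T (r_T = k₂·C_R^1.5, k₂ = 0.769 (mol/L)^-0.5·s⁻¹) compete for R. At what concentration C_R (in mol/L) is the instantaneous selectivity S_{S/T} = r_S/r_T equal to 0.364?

S_{S/T} = (k₁/k₂)·C_R^-0.5 ⇒ C_R = (S·k₂/k₁)^(-2).
= (0.364×0.769/0.479)^(-2) = (0.5844)^(-2) = 2.93 mol/L.

2.93 mol/L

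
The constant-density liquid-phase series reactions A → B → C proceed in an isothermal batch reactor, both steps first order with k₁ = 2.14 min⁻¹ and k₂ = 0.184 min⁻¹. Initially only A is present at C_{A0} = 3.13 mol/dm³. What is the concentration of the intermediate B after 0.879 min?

For first-order series with pure A initially, C_B(t) = k₁C_{A0}/(k₂−k₁)·(e^(−k₁t) − e^(−k₂t)).
e^(−k₁t) = e^(−2.14×0.879) = e^(−1.881) = 0.1524; e^(−k₂t) = e^(−0.1617) = 0.8507.
C_B = 2.14×3.13/(0.184−2.14) × (0.1524−0.8507) = (-3.424)×(-0.6982) = 2.391 mol/dm³.

2.39 mol/dm³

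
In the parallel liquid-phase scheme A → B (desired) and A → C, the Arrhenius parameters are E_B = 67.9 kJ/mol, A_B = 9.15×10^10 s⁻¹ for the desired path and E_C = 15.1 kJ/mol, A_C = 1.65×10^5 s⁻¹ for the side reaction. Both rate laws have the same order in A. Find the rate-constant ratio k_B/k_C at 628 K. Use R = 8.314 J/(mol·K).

Since both paths have the same order in A, the concentration cancels and S_{B/C} = k_B/k_C = (A_B/A_C)·exp[(E_C−E_B)/(RT)].
(E_C−E_B)/(RT) = (15.1−67.9)×10³/(8.314×628) = -52800/5221 = -10.11.
k_B/k_C = (9.15×10^10/1.65×10^5)·exp(-10.11) = 5.545×10^5 × 4.056×10^-5 = 22.5.

22.5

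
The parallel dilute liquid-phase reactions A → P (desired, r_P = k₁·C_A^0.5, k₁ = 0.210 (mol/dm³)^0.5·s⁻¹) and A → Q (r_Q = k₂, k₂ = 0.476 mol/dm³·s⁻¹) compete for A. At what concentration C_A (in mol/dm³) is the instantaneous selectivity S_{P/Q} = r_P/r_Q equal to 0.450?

S_{P/Q} = (k₁/k₂)·C_A^0.5 ⇒ C_A = (S·k₂/k₁)^(2).
= (0.450×0.476/0.210)^(2) = (1.020)^(2) = 1.04 mol/dm³.

1.04 mol/dm³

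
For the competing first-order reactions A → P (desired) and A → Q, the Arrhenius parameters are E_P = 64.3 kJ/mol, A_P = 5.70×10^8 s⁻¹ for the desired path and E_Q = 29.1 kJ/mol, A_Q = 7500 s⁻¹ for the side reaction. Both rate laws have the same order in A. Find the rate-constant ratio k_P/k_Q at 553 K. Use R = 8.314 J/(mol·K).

36.0

Since both paths have the same order in A, the concentration cancels and S_{P/Q} = k_P/k_Q = (A_P/A_Q)·exp[(E_Q−E_P)/(RT)].
(E_Q−E_P)/(RT) = (29.1−64.3)×10³/(8.314×553) = -35200/4598 = -7.656.
k_P/k_Q = (5.70×10^8/7500)·exp(-7.656) = 76000 × 4.731×10^-4 = 36.0.
Since E_P > E_Q, raising the temperature improves selectivity toward P.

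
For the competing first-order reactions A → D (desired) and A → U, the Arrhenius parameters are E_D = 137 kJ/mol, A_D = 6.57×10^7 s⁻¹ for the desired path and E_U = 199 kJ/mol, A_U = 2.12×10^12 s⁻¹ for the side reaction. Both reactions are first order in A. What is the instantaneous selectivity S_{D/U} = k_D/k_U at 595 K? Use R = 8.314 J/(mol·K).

Since both paths have the same order in A, the concentration cancels and S_{D/U} = k_D/k_U = (A_D/A_U)·exp[(E_U−E_D)/(RT)].
(E_U−E_D)/(RT) = (199−137)×10³/(8.314×595) = 62000/4947 = 12.53.
k_D/k_U = (6.57×10^7/2.12×10^12)·exp(12.53) = 3.099×10^-5 × 2.774×10^5 = 8.60.
Since E_D < E_U, lowering the temperature improves selectivity toward D.

8.60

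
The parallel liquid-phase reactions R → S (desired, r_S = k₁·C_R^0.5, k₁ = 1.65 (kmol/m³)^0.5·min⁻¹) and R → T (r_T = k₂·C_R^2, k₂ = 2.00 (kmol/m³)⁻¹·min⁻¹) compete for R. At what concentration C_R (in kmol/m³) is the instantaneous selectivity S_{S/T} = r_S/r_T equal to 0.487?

S_{S/T} = (k₁/k₂)·C_R^-1.5 ⇒ C_R = (S·k₂/k₁)^(1/(-1.5)).
= (0.487×2.00/1.65)^(-0.6667) = (0.5903)^(-0.6667) = 1.42 kmol/m³.

1.42 kmol/m³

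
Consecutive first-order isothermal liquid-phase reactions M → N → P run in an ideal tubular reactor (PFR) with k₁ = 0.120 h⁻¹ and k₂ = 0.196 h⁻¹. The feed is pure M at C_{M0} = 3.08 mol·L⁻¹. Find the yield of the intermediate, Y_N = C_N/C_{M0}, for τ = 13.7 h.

Solving the coupled first-order balances gives C_N(τ) = [k₁/(k₂−k₁)]·C_{M0}·(e^(−k₁τ) − e^(−k₂τ)).
e^(−k₁τ) = e^(−0.120×13.7) = e^(−1.644) = 0.1932; e^(−k₂τ) = e^(−2.685) = 0.06821.
C_N = 0.120×3.08/(0.196−0.120) × (0.1932−0.06821) = 4.863×0.1250 = 0.6079 mol·L⁻¹.
Y_N = C_N/C_{M0} = 0.6079/3.08 = 0.197.

0.197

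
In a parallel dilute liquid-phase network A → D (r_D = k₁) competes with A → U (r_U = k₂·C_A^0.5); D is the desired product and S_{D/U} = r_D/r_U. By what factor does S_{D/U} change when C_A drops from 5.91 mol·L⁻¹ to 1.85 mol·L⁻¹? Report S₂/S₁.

1.79

S_{D/U} = (k₁/k₂)·C_A^-0.5, so S₂/S₁ = (C_{A,2}/C_{A,1})^-0.5.
= (1.85/5.91)^(-0.5) = (0.3130)^(-0.5) = 1.79.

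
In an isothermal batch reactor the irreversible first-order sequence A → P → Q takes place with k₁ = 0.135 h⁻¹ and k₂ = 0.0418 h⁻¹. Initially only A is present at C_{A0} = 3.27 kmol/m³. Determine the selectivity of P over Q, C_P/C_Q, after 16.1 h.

1.84

The intermediate concentration in a first-order A→B→C sequence is C_P = k₁C_{A0}(e^(−k₁t) − e^(−k₂t))/(k₂−k₁).
e^(−k₁t) = e^(−0.135×16.1) = e^(−2.174) = 0.1138; e^(−k₂t) = e^(−0.6730) = 0.5102.
C_P = 0.135×3.27/(0.0418−0.135) × (0.1138−0.5102) = (-4.737)×(-0.3964) = 1.878 kmol/m³.
C_A = C_{A0}e^(−k₁t) = 0.3721 kmol/m³, so C_Q = C_{A0}−C_A−C_P = 1.020 kmol/m³; C_P/C_Q = 1.84.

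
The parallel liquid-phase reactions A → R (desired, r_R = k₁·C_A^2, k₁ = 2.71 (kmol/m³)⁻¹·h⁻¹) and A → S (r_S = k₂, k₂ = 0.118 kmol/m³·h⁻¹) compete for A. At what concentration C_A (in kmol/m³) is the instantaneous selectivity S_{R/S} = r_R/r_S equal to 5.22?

S_{R/S} = (k₁/k₂)·C_A^2 ⇒ C_A = (S·k₂/k₁)^(0.5).
= (5.22×0.118/2.71)^(0.5) = (0.2273)^(0.5) = 0.477 kmol/m³.

0.477 kmol/m³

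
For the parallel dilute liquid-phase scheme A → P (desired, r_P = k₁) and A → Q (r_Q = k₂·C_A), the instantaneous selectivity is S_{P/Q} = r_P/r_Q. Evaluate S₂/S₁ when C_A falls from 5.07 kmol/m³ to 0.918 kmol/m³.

S_{P/Q} = (k₁/k₂)·C_A⁻¹, so S₂/S₁ = (C_{A,2}/C_{A,1})⁻¹.
= 5.07/0.918 = 5.52.
Selectivity toward P rises as C_A falls — low-concentration operation is favoured.

5.52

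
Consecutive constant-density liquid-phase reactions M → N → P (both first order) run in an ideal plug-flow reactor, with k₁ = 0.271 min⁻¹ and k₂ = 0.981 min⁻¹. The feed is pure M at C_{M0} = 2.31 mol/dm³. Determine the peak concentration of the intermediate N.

0.391 mol/dm³

At the optimum, C_{N,max}/C_{M0} = (k₁/k₂)^[k₂/(k₂−k₁)].
= (0.271/0.981)^(0.981/(0.981−0.271)) = (0.2762)^(1.382) = 0.1691.
C_{N,max} = 0.1691×2.31 = 0.391 mol/dm³.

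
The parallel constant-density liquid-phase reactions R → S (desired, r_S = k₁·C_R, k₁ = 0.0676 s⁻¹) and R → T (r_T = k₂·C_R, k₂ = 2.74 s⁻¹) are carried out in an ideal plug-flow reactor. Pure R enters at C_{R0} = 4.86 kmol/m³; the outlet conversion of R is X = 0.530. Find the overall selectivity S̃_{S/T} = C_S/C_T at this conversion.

0.0247

C_R = C_{R0}(1−X) = 2.284 kmol/m³.
Both paths are first order in R, so the instantaneous fraction to S is constant: dC_S/d(−C_R) = k₁/(k₁+k₂) = 0.02408.
C_S = 0.02408·(C_{R0}−C_R) = 0.02408×2.576 = 0.0620 kmol/m³.
C_T = (C_{R0}−C_R)−C_S = 2.514 kmol/m³; S̃_{S/T} = 0.06202/2.514 = 0.0247.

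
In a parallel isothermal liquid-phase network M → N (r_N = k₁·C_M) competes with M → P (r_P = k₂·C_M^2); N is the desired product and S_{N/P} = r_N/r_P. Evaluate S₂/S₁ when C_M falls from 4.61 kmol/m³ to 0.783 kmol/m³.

5.89

S_{N/P} = (k₁/k₂)·C_M⁻¹, so S₂/S₁ = (C_{M,2}/C_{M,1})⁻¹.
= 4.61/0.783 = 5.89.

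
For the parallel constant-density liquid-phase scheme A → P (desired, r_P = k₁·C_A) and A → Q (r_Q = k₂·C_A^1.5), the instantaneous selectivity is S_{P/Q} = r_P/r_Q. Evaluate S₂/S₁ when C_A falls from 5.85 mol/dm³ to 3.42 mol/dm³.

1.31

S_{P/Q} = (k₁/k₂)·C_A^-0.5, so S₂/S₁ = (C_{A,2}/C_{A,1})^-0.5.
= (3.42/5.85)^(-0.5) = (0.5846)^(-0.5) = 1.31.
Selectivity toward P rises as C_A falls — low-concentration operation is favoured.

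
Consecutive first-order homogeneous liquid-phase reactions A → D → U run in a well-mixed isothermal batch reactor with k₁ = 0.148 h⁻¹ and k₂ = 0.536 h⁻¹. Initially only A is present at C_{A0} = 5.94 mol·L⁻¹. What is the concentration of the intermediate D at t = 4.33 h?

Solving the coupled first-order balances gives C_D(t) = [k₁/(k₂−k₁)]·C_{A0}·(e^(−k₁t) − e^(−k₂t)).
e^(−k₁t) = e^(−0.148×4.33) = e^(−0.6408) = 0.5268; e^(−k₂t) = e^(−2.321) = 0.09819.
C_D = 0.148×5.94/(0.536−0.148) × (0.5268−0.09819) = 2.266×0.4287 = 0.9713 mol·L⁻¹.

0.971 mol·L⁻¹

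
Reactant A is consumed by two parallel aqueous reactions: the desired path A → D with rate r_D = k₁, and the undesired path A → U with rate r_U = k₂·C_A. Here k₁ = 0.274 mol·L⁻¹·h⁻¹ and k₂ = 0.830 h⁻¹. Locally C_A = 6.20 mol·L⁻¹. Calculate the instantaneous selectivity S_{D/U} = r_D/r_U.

0.0532

S_{D/U} = r_D/r_U = (k₁)/(k₂·C_A) = (k₁/k₂)·C_A⁻¹.
= (0.274) / (0.830×6.200) = 0.2740/5.146 = 0.0532.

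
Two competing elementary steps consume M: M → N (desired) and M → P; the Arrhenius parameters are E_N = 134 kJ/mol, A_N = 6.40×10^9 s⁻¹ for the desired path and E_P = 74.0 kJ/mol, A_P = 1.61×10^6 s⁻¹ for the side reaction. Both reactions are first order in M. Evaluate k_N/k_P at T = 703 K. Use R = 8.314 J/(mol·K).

Since both paths have the same order in M, the concentration cancels and S_{N/P} = k_N/k_P = (A_N/A_P)·exp[(E_P−E_N)/(RT)].
(E_P−E_N)/(RT) = (74.0−134)×10³/(8.314×703) = -60000/5845 = -10.27.
k_N/k_P = (6.40×10^9/1.61×10^6)·exp(-10.27) = 3975 × 3.481×10^-5 = 0.138.

0.138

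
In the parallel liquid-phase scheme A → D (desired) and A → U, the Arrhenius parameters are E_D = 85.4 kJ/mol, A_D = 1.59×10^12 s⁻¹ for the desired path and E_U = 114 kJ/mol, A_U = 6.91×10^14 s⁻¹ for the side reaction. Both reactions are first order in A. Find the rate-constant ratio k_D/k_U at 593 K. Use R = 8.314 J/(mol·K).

0.761

Since both paths have the same order in A, the concentration cancels and S_{D/U} = k_D/k_U = (A_D/A_U)·exp[(E_U−E_D)/(RT)].
(E_U−E_D)/(RT) = (114−85.4)×10³/(8.314×593) = 28600/4930 = 5.801.
k_D/k_U = (1.59×10^12/6.91×10^14)·exp(5.801) = 0.002301 × 330.6 = 0.761.
Since E_D < E_U, lowering the temperature improves selectivity toward D.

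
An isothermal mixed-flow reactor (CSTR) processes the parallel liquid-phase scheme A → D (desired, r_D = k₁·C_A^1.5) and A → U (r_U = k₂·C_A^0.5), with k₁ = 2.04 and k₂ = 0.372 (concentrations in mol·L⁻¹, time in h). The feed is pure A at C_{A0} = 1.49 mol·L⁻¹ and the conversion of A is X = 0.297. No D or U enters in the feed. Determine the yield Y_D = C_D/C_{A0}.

Exit C_A = C_{A0}(1−X) = 1.49×0.703 = 1.047 mol·L⁻¹.
A CSTR operates uniformly at the exit composition, giving r_D = 2.187 and r_U = 0.3807 (each k·C_A^n at C_A = 1.047).
Fraction of consumed A going to D: r_D/(r_D+r_U) = 0.8517.
C_D = 0.8517·C_{A0}·X = 0.8517×1.49×0.297 = 0.377 mol·L⁻¹; Y_D = C_D/C_{A0} = 0.253.

0.253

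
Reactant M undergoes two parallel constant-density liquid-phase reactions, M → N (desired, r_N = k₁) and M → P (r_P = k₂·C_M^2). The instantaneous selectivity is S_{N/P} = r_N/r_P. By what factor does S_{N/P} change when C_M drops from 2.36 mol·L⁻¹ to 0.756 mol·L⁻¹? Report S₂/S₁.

S_{N/P} = (k₁/k₂)·C_M^-2, so S₂/S₁ = (C_{M,2}/C_{M,1})^-2.
= (0.756/2.36)^(-2) = (0.3203)^(-2) = 9.74.

9.74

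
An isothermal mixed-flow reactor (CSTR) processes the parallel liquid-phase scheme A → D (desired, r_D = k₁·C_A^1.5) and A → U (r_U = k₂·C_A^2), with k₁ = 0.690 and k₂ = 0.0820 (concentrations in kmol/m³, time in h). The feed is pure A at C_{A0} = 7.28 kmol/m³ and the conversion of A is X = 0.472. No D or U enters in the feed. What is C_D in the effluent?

2.79 kmol/m³

Exit C_A = C_{A0}(1−X) = 7.28×0.528 = 3.844 kmol/m³.
A CSTR operates uniformly at the exit composition, giving r_D = 5.200 and r_U = 1.212 (each k·C_A^n at C_A = 3.844).
Fraction of consumed A going to D: r_D/(r_D+r_U) = 0.8110.
C_D = 0.8110·C_{A0}·X = 0.8110×7.28×0.472 = 2.79 kmol/m³.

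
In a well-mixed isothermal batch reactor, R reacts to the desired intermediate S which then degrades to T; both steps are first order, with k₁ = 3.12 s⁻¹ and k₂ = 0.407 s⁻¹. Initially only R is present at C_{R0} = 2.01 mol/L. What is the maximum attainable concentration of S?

1.48 mol/L

At the optimum, C_{S,max}/C_{R0} = (k₁/k₂)^[k₂/(k₂−k₁)].
= (3.12/0.407)^(0.407/(0.407−3.12)) = (7.666)^(-0.1500) = 0.7367.
C_{S,max} = 0.7367×2.01 = 1.48 mol/L.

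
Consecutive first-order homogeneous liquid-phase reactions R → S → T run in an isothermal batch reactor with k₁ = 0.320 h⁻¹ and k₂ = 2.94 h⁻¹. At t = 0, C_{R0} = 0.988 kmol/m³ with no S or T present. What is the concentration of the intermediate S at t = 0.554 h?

Solving the coupled first-order balances gives C_S(t) = [k₁/(k₂−k₁)]·C_{R0}·(e^(−k₁t) − e^(−k₂t)).
e^(−k₁t) = e^(−0.320×0.554) = e^(−0.1773) = 0.8375; e^(−k₂t) = e^(−1.629) = 0.1962.
C_S = 0.320×0.988/(2.94−0.320) × (0.8375−0.1962) = 0.1207×0.6414 = 0.07740 kmol/m³.

0.0774 kmol/m³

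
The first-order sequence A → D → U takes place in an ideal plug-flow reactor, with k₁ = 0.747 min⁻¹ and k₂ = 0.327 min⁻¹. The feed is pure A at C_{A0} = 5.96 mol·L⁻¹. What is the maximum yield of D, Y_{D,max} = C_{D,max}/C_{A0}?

For a first-order series the maximum intermediate yield is C_{D,max}/C_{A0} = (k₁/k₂)^[k₂/(k₂−k₁)].
= (0.747/0.327)^(0.327/(0.327−0.747)) = (2.284)^(-0.7786) = 0.5256.

0.526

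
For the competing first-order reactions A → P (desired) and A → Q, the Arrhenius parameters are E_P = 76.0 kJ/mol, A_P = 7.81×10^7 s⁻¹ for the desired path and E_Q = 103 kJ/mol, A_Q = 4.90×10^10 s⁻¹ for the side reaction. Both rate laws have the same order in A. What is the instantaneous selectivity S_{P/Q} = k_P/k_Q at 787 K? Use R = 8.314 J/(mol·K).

0.0988

k_P/k_Q = (A_P/A_Q)·exp[−(E_P−E_Q)/(RT)] = (A_P/A_Q)·exp[(E_Q−E_P)/(RT)].
(E_Q−E_P)/(RT) = (103−76.0)×10³/(8.314×787) = 27000/6543 = 4.126.
k_P/k_Q = (7.81×10^7/4.90×10^10)·exp(4.126) = 0.001594 × 61.96 = 0.0988.
Since E_P < E_Q, lowering the temperature improves selectivity toward P.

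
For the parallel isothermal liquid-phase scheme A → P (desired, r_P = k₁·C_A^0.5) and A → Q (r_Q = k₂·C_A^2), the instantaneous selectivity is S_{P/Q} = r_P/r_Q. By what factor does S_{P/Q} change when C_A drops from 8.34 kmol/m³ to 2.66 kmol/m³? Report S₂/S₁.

5.55

S_{P/Q} = (k₁/k₂)·C_A^-1.5, so S₂/S₁ = (C_{A,2}/C_{A,1})^-1.5.
= (2.66/8.34)^(-1.5) = (0.3189)^(-1.5) = 5.55.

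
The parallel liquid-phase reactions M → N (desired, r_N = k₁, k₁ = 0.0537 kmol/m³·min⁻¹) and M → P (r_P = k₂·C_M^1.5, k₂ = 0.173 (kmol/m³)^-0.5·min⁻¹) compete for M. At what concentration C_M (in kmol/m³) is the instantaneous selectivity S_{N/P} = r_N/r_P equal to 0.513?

S_{N/P} = (k₁/k₂)·C_M^-1.5 ⇒ C_M = (S·k₂/k₁)^(1/(-1.5)).
= (0.513×0.173/0.0537)^(-0.6667) = (1.653)^(-0.6667) = 0.715 kmol/m³.

0.715 kmol/m³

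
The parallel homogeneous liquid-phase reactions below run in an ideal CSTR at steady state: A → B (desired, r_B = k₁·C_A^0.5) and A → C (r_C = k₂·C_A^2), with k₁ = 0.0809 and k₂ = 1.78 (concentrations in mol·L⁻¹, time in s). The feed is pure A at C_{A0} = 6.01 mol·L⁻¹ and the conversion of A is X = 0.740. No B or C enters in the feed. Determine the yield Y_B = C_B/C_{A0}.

Exit C_A = C_{A0}(1−X) = 6.01×0.260 = 1.563 mol·L⁻¹.
Rates in a CSTR are evaluated at the outlet concentration: r_B = 0.0809×1.563^0.5 = 0.1011, r_C = 1.78×1.563^2 = 4.346.
Fraction of consumed A going to B: r_B/(r_B+r_C) = 0.02274.
C_B = 0.02274·C_{A0}·X = 0.02274×6.01×0.740 = 0.101 mol·L⁻¹; Y_B = C_B/C_{A0} = 0.0168.

0.0168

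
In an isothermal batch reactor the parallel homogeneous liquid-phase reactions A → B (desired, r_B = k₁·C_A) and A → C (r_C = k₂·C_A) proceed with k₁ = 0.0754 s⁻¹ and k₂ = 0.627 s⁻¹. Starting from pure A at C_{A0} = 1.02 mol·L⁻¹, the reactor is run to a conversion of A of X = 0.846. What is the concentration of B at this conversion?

C_A = C_{A0}(1−X) = 0.1571 mol·L⁻¹.
Both paths are first order in A, so the instantaneous fraction to B is constant: dC_B/d(−C_A) = k₁/(k₁+k₂) = 0.1073.
C_B = 0.1073·(C_{A0}−C_A) = 0.1073×0.8629 = 0.0926 mol·L⁻¹.

0.0926 mol·L⁻¹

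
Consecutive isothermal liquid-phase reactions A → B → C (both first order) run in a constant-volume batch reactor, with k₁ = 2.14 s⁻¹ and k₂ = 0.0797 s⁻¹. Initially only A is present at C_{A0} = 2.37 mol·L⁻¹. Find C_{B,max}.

2.09 mol·L⁻¹

For a first-order series the maximum intermediate yield is C_{B,max}/C_{A0} = (k₁/k₂)^[k₂/(k₂−k₁)].
= (2.14/0.0797)^(0.0797/(0.0797−2.14)) = (26.85)^(-0.03868) = 0.8805.
C_{B,max} = 0.8805×2.37 = 2.09 mol·L⁻¹.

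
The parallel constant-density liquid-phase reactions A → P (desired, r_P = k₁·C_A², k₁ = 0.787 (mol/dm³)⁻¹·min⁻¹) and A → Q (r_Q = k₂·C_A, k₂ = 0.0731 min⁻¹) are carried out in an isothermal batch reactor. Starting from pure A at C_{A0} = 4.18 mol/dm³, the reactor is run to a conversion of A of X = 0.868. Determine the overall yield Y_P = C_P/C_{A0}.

0.826

C_A = C_{A0}(1−X) = 0.5518 mol/dm³.
Along a PFR/batch, dC_Q/dC_A = −r_Q/(r_P+r_Q) = −k₂/(k₂+k₁·C_A).
Integrating from C_{A0} to C_A: C_Q = (0.0731/0.787)·ln[(0.0731+0.787·4.18)/(0.0731+0.787·0.552)] = 0.09288·ln(3.363/0.5073) = 0.1757 mol/dm³.
Then C_P = (C_{A0}−C_A) − C_Q = 3.628 − 0.1757 = 3.453 mol/dm³.
Y_P = C_P/C_{A0} = 3.453/4.18 = 0.826.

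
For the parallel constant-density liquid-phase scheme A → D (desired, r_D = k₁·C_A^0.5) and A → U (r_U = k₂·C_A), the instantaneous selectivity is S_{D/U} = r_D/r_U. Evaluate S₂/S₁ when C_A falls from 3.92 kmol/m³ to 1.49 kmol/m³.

1.62

S_{D/U} = (k₁/k₂)·C_A^-0.5, so S₂/S₁ = (C_{A,2}/C_{A,1})^-0.5.
= (1.49/3.92)^(-0.5) = (0.3801)^(-0.5) = 1.62.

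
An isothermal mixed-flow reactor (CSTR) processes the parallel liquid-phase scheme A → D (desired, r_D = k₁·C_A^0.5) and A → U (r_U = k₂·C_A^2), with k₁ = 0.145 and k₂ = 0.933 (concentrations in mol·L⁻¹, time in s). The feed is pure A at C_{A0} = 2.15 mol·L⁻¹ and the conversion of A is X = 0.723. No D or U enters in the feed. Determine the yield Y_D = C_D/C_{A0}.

0.183

Exit C_A = C_{A0}(1−X) = 2.15×0.277 = 0.5956 mol·L⁻¹.
Rates in a CSTR are evaluated at the outlet concentration: r_D = 0.145×0.5956^0.5 = 0.1119, r_U = 0.933×0.5956^2 = 0.3309.
Fraction of consumed A going to D: r_D/(r_D+r_U) = 0.2527.
C_D = 0.2527·C_{A0}·X = 0.2527×2.15×0.723 = 0.393 mol·L⁻¹; Y_D = C_D/C_{A0} = 0.183.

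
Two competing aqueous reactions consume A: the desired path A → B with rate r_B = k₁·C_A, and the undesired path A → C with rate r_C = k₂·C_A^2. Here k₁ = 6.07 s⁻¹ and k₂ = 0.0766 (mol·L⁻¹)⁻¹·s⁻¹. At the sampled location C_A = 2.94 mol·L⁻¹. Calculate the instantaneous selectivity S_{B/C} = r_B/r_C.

27.0

S_{B/C} = r_B/r_C = (k₁·C_A)/(k₂·C_A^2) = (k₁/k₂)·C_A⁻¹.
= (6.07×2.940) / (0.0766×2.940^2) = 17.85/0.6621 = 27.0.
The undesired path is higher order in A, so low C_A (CSTR or dilute feed) favours B.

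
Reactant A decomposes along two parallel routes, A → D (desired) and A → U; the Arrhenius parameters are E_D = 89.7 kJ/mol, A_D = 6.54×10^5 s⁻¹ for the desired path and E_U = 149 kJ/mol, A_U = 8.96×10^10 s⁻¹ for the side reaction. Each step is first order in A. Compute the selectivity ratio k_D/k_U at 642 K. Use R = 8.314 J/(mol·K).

Since both paths have the same order in A, the concentration cancels and S_{D/U} = k_D/k_U = (A_D/A_U)·exp[(E_U−E_D)/(RT)].
(E_U−E_D)/(RT) = (149−89.7)×10³/(8.314×642) = 59300/5338 = 11.11.
k_D/k_U = (6.54×10^5/8.96×10^10)·exp(11.11) = 7.299×10^-6 × 66829 = 0.488.
Since E_D < E_U, lowering the temperature improves selectivity toward D.

0.488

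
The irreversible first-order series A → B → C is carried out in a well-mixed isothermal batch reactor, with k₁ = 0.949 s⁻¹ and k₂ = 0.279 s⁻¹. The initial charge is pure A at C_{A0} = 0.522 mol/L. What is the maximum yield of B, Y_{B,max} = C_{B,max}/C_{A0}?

0.601

At the optimum, C_{B,max}/C_{A0} = (k₁/k₂)^[k₂/(k₂−k₁)].
= (0.949/0.279)^(0.279/(0.279−0.949)) = (3.401)^(-0.4164) = 0.6006.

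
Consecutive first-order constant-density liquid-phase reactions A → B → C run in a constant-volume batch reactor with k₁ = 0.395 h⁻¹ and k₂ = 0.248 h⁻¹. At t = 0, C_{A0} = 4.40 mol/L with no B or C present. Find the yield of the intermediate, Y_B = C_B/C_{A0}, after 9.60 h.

0.188

The intermediate concentration in a first-order A→B→C sequence is C_B = k₁C_{A0}(e^(−k₁t) − e^(−k₂t))/(k₂−k₁).
e^(−k₁t) = e^(−0.395×9.60) = e^(−3.792) = 0.02255; e^(−k₂t) = e^(−2.381) = 0.09248.
C_B = 0.395×4.40/(0.248−0.395) × (0.02255−0.09248) = (-11.82)×(-0.06993) = 0.8267 mol/L.
Y_B = C_B/C_{A0} = 0.8267/4.40 = 0.188.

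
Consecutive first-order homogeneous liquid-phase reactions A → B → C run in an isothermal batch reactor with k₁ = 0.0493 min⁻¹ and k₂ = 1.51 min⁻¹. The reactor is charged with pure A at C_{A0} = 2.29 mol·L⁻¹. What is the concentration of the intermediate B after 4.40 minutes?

For first-order series with pure A initially, C_B(t) = k₁C_{A0}/(k₂−k₁)·(e^(−k₁t) − e^(−k₂t)).
e^(−k₁t) = e^(−0.0493×4.40) = e^(−0.2169) = 0.8050; e^(−k₂t) = e^(−6.644) = 0.001302.
C_B = 0.0493×2.29/(1.51−0.0493) × (0.8050−0.001302) = 0.07729×0.8037 = 0.06212 mol·L⁻¹.

0.0621 mol·L⁻¹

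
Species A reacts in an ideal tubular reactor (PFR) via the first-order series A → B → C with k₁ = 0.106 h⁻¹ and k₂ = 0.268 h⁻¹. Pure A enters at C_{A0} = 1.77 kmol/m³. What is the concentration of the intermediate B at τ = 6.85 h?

0.376 kmol/m³

The intermediate concentration in a first-order A→B→C sequence is C_B = k₁C_{A0}(e^(−k₁τ) − e^(−k₂τ))/(k₂−k₁).
e^(−k₁τ) = e^(−0.106×6.85) = e^(−0.7261) = 0.4838; e^(−k₂τ) = e^(−1.836) = 0.1595.
C_B = 0.106×1.77/(0.268−0.106) × (0.4838−0.1595) = 1.158×0.3243 = 0.3756 kmol/m³.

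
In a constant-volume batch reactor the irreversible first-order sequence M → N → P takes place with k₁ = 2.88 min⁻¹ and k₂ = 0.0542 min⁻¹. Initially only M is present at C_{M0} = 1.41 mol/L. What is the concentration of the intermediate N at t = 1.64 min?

For first-order series with pure M initially, C_N(t) = k₁C_{M0}/(k₂−k₁)·(e^(−k₁t) − e^(−k₂t)).
e^(−k₁t) = e^(−2.88×1.64) = e^(−4.723) = 0.008887; e^(−k₂t) = e^(−0.08889) = 0.9149.
C_N = 2.88×1.41/(0.0542−2.88) × (0.008887−0.9149) = (-1.437)×(-0.9061) = 1.302 mol/L.

1.30 mol/L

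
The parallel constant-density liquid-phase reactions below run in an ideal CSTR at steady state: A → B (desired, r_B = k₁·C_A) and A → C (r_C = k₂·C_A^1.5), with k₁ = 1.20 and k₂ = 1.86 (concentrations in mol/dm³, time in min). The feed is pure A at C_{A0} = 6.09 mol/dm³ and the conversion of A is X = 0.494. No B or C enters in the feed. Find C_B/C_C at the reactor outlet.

0.368

Exit C_A = C_{A0}(1−X) = 6.09×0.506 = 3.082 mol/dm³.
In a CSTR the entire volume is at exit conditions, so r_B = 1.20×3.082 = 3.698 and r_C = 1.86×3.082^1.5 = 10.06.
Overall selectivity = C_B/C_C = r_Bτ/(r_Cτ) = r_B/r_C = 0.368.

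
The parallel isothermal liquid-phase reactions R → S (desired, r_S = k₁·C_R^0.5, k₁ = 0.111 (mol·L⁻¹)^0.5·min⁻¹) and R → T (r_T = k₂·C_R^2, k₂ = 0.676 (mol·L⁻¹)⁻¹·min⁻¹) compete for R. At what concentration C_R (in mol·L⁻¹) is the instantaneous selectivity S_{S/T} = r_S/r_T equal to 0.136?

S_{S/T} = (k₁/k₂)·C_R^-1.5 ⇒ C_R = (S·k₂/k₁)^(1/(-1.5)).
= (0.136×0.676/0.111)^(-0.6667) = (0.8283)^(-0.6667) = 1.13 mol·L⁻¹.

1.13 mol·L⁻¹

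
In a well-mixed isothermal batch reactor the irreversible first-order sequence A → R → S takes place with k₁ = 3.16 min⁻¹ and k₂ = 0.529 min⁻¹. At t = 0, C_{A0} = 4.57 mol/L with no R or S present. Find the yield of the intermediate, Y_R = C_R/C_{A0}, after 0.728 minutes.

For first-order series with pure A initially, C_R(t) = k₁C_{A0}/(k₂−k₁)·(e^(−k₁t) − e^(−k₂t)).
e^(−k₁t) = e^(−3.16×0.728) = e^(−2.300) = 0.1002; e^(−k₂t) = e^(−0.3851) = 0.6804.
C_R = 3.16×4.57/(0.529−3.16) × (0.1002−0.6804) = (-5.489)×(-0.5802) = 3.184 mol/L.
Y_R = C_R/C_{A0} = 3.184/4.57 = 0.697.

0.697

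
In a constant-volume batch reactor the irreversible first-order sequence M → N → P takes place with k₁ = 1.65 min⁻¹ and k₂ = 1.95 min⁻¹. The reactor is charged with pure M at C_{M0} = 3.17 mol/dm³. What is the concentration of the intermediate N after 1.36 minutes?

The intermediate concentration in a first-order A→B→C sequence is C_N = k₁C_{M0}(e^(−k₁t) − e^(−k₂t))/(k₂−k₁).
e^(−k₁t) = e^(−1.65×1.36) = e^(−2.244) = 0.1060; e^(−k₂t) = e^(−2.652) = 0.07051.
C_N = 1.65×3.17/(1.95−1.65) × (0.1060−0.07051) = 17.43×0.03552 = 0.6194 mol/dm³.

0.619 mol/dm³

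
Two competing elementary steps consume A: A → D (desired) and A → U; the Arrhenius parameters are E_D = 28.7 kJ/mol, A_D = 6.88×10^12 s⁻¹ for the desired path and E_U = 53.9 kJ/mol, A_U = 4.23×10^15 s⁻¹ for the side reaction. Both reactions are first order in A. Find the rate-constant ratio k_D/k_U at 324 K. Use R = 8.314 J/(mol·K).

With equal orders, S_{D/U} = k_D/k_U = (A_D/A_U)·exp[(E_U−E_D)/(RT)].
(E_U−E_D)/(RT) = (53.9−28.7)×10³/(8.314×324) = 25200/2694 = 9.355.
k_D/k_U = (6.88×10^12/4.23×10^15)·exp(9.355) = 0.001626 × 11557 = 18.8.

18.8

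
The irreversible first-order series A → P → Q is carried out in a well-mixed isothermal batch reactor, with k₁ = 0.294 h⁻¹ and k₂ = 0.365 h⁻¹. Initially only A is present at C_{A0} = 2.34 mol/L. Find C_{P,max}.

0.770 mol/L

For a first-order series the maximum intermediate yield is C_{P,max}/C_{A0} = (k₁/k₂)^[k₂/(k₂−k₁)].
= (0.294/0.365)^(0.365/(0.365−0.294)) = (0.8055)^(5.141) = 0.3289.
C_{P,max} = 0.3289×2.34 = 0.770 mol/L.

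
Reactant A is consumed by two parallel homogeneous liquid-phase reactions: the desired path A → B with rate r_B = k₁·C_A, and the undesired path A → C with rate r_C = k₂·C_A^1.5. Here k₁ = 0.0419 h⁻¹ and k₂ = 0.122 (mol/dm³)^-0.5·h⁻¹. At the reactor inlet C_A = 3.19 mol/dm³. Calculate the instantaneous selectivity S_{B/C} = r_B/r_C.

0.192

S_{B/C} = r_B/r_C = (k₁·C_A)/(k₂·C_A^1.5) = (k₁/k₂)·C_A^-0.5.
= (0.0419×3.190) / (0.122×3.190^1.5) = 0.1337/0.6951 = 0.192.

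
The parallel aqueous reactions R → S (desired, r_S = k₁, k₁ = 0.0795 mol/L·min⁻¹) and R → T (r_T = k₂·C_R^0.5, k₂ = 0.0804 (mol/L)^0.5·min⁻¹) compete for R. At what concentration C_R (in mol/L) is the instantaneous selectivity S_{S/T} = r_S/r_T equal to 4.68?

S_{S/T} = (k₁/k₂)·C_R^-0.5 ⇒ C_R = (S·k₂/k₁)^(-2).
= (4.68×0.0804/0.0795)^(-2) = (4.733)^(-2) = 0.0446 mol/L.

0.0446 mol/L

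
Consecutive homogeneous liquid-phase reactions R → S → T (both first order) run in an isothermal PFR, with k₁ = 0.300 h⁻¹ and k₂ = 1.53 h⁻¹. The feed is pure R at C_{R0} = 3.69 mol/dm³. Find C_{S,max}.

At the optimum, C_{S,max}/C_{R0} = (k₁/k₂)^[k₂/(k₂−k₁)].
= (0.300/1.53)^(1.53/(1.53−0.300)) = (0.1961)^(1.244) = 0.1318.
C_{S,max} = 0.1318×3.69 = 0.486 mol/dm³.

0.486 mol/dm³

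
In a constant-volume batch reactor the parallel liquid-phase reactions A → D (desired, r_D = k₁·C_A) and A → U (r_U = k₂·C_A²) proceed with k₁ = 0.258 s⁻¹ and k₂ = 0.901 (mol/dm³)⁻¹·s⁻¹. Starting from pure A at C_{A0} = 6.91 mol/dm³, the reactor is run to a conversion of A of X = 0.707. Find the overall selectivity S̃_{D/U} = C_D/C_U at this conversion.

0.0713

C_A = C_{A0}(1−X) = 2.025 mol/dm³.
Along a PFR/batch, dC_D/dC_A = −r_D/(r_D+r_U) = −k₁/(k₁+k₂·C_A).
Integrating from C_{A0} to C_A: C_D = (0.258/0.901)·ln[(0.258+0.901·6.91)/(0.258+0.901·2.02)] = 0.2863·ln(6.484/2.082) = 0.3253 mol/dm³.
C_U = (C_{A0}−C_A)−C_D = 4.560 mol/dm³; S̃_{D/U} = 0.3253/4.560 = 0.0713.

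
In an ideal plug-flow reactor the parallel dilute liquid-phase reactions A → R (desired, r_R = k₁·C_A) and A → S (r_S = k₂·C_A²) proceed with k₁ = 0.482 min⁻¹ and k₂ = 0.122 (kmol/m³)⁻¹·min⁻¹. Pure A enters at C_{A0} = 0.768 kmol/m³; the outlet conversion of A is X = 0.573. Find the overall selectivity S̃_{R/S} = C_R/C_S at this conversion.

7.26

C_A = C_{A0}(1−X) = 0.3279 kmol/m³.
Along a PFR/batch, dC_R/dC_A = −r_R/(r_R+r_S) = −k₁/(k₁+k₂·C_A).
Integrating from C_{A0} to C_A: C_R = (0.482/0.122)·ln[(0.482+0.122·0.768)/(0.482+0.122·0.328)] = 3.951·ln(0.5757/0.5220) = 0.3868 kmol/m³.
C_S = (C_{A0}−C_A)−C_R = 0.05329 kmol/m³; S̃_{R/S} = 0.3868/0.05329 = 7.26.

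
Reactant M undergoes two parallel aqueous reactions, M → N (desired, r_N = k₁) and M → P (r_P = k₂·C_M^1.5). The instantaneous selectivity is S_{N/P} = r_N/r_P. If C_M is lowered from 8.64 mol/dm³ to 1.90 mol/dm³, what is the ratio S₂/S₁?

9.70

S_{N/P} = (k₁/k₂)·C_M^-1.5, so S₂/S₁ = (C_{M,2}/C_{M,1})^-1.5.
= (1.90/8.64)^(-1.5) = (0.2199)^(-1.5) = 9.70.
Selectivity toward N rises as C_M falls — low-concentration operation is favoured.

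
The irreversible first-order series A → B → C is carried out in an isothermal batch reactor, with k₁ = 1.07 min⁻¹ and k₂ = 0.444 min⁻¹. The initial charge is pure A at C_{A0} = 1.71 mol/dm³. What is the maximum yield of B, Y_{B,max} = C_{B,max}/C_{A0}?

0.536

For a first-order series the maximum intermediate yield is C_{B,max}/C_{A0} = (k₁/k₂)^[k₂/(k₂−k₁)].
= (1.07/0.444)^(0.444/(0.444−1.07)) = (2.410)^(-0.7093) = 0.5359.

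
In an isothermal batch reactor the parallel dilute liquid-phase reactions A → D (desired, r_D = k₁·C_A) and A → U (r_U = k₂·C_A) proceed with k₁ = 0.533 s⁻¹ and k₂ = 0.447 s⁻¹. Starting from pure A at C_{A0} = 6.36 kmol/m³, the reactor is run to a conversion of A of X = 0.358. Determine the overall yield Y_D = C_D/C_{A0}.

0.195

C_A = C_{A0}(1−X) = 4.083 kmol/m³.
Both paths are first order in A, so the instantaneous fraction to D is constant: dC_D/d(−C_A) = k₁/(k₁+k₂) = 0.5439.
C_D = 0.5439·(C_{A0}−C_A) = 0.5439×2.277 = 1.24 kmol/m³.
Y_D = C_D/C_{A0} = 1.238/6.36 = 0.195.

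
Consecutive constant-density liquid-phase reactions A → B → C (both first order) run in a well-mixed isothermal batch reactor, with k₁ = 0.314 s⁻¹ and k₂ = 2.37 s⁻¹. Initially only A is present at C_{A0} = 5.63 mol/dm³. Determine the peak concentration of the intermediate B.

At the optimum, C_{B,max}/C_{A0} = (k₁/k₂)^[k₂/(k₂−k₁)].
= (0.314/2.37)^(2.37/(2.37−0.314)) = (0.1325)^(1.153) = 0.09730.
C_{B,max} = 0.09730×5.63 = 0.548 mol/dm³.

0.548 mol/dm³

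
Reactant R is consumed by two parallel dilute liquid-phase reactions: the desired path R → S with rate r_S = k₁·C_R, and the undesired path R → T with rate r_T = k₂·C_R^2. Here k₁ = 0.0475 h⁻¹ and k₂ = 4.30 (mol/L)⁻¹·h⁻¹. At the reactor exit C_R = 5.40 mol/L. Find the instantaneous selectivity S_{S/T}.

0.00205

S_{S/T} = r_S/r_T = (k₁·C_R)/(k₂·C_R^2) = (k₁/k₂)·C_R⁻¹.
= (0.0475×5.400) / (4.30×5.400^2) = 0.2565/125.4 = 0.00205.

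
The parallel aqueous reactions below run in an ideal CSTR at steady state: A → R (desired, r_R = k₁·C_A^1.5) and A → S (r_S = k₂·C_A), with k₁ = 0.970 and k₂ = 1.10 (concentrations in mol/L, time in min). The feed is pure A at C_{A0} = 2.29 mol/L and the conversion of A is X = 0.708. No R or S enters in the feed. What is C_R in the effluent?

Exit C_A = C_{A0}(1−X) = 2.29×0.292 = 0.6687 mol/L.
In a CSTR the entire volume is at exit conditions, so r_R = 0.970×0.6687^1.5 = 0.5304 and r_S = 1.10×0.6687 = 0.7355.
Fraction of consumed A going to R: r_R/(r_R+r_S) = 0.4190.
C_R = 0.4190·C_{A0}·X = 0.4190×2.29×0.708 = 0.679 mol/L.

0.679 mol/L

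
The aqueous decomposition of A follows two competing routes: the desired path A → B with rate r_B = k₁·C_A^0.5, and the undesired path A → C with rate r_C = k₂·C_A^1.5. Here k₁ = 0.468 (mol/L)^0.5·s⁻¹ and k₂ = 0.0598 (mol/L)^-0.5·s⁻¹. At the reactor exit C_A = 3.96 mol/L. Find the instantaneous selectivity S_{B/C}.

S_{B/C} = r_B/r_C = (k₁·C_A^0.5)/(k₂·C_A^1.5) = (k₁/k₂)·C_A⁻¹.
= (0.468×3.960^0.5) / (0.0598×3.960^1.5) = 0.9313/0.4712 = 1.98.

1.98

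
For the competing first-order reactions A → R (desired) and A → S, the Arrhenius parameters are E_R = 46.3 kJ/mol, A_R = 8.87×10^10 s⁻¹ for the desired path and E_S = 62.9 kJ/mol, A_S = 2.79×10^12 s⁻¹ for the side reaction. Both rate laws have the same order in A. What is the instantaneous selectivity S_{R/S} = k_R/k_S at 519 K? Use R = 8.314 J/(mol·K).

With equal orders, S_{R/S} = k_R/k_S = (A_R/A_S)·exp[(E_S−E_R)/(RT)].
(E_S−E_R)/(RT) = (62.9−46.3)×10³/(8.314×519) = 16600/4315 = 3.847.
k_R/k_S = (8.87×10^10/2.79×10^12)·exp(3.847) = 0.03179 × 46.86 = 1.49.

1.49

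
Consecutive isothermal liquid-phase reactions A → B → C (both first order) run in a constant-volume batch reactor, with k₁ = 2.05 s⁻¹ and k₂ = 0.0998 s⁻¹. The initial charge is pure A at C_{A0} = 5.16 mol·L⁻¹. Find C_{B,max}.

Evaluating C_B at t_opt = ln(k₂/k₁)/(k₂−k₁) gives C_{B,max}/C_{A0} = (k₁/k₂)^[k₂/(k₂−k₁)].
= (2.05/0.0998)^(0.0998/(0.0998−2.05)) = (20.54)^(-0.05117) = 0.8567.
C_{B,max} = 0.8567×5.16 = 4.42 mol·L⁻¹.

4.42 mol·L⁻¹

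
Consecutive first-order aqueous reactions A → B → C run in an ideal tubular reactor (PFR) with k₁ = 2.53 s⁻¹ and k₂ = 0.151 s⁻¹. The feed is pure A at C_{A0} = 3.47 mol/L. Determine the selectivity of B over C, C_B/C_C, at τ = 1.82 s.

4.14

The intermediate concentration in a first-order A→B→C sequence is C_B = k₁C_{A0}(e^(−k₁τ) − e^(−k₂τ))/(k₂−k₁).
e^(−k₁τ) = e^(−2.53×1.82) = e^(−4.605) = 0.01001; e^(−k₂τ) = e^(−0.2748) = 0.7597.
C_B = 2.53×3.47/(0.151−2.53) × (0.01001−0.7597) = (-3.690)×(-0.7497) = 2.767 mol/L.
C_A = C_{A0}e^(−k₁τ) = 0.03472 mol/L, so C_C = C_{A0}−C_A−C_B = 0.6687 mol/L; C_B/C_C = 4.14.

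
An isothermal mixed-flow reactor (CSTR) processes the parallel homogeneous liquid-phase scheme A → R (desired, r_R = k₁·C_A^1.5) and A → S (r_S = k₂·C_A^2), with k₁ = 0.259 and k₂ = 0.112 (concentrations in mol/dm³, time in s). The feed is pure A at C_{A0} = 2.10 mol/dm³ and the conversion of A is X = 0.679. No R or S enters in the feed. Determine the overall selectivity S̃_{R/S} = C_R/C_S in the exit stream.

Exit C_A = C_{A0}(1−X) = 2.10×0.321 = 0.6741 mol/dm³.
A CSTR operates uniformly at the exit composition, giving r_R = 0.1433 and r_S = 0.05089 (each k·C_A^n at C_A = 0.6741).
Overall selectivity = C_R/C_S = r_Rτ/(r_Sτ) = r_R/r_S = 2.82.

2.82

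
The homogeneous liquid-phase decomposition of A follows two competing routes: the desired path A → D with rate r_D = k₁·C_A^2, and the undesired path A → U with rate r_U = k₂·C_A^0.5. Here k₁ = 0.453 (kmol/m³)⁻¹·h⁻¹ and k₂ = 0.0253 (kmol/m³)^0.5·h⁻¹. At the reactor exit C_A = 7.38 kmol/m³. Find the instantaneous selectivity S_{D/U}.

359

S_{D/U} = r_D/r_U = (k₁·C_A^2)/(k₂·C_A^0.5) = (k₁/k₂)·C_A^1.5.
= (0.453×7.380^2) / (0.0253×7.380^0.5) = 24.67/0.06873 = 359.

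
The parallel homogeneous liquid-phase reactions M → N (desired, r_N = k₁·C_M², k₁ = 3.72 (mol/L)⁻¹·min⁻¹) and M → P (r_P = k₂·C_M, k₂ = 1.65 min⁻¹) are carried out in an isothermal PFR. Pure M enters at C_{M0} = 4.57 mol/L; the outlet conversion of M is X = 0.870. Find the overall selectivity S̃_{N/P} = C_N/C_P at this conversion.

4.69

C_M = C_{M0}(1−X) = 0.5941 mol/L.
Along a PFR/batch, dC_P/dC_M = −r_P/(r_N+r_P) = −k₂/(k₂+k₁·C_M).
Integrating from C_{M0} to C_M: C_P = (1.65/3.72)·ln[(1.65+3.72·4.57)/(1.65+3.72·0.594)] = 0.4435·ln(18.65/3.860) = 0.6987 mol/L.
Then C_N = (C_{M0}−C_M) − C_P = 3.976 − 0.6987 = 3.277 mol/L.
S̃_{N/P} = C_N/C_P = 3.277/0.6987 = 4.69.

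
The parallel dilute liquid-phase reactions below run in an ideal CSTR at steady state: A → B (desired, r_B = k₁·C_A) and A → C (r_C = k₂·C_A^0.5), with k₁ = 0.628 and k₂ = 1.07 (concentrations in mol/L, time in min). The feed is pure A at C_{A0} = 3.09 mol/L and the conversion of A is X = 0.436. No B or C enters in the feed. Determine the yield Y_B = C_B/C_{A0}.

Exit C_A = C_{A0}(1−X) = 3.09×0.564 = 1.743 mol/L.
A CSTR operates uniformly at the exit composition, giving r_B = 1.094 and r_C = 1.413 (each k·C_A^n at C_A = 1.743).
Fraction of consumed A going to B: r_B/(r_B+r_C) = 0.4366.
C_B = 0.4366·C_{A0}·X = 0.4366×3.09×0.436 = 0.588 mol/L; Y_B = C_B/C_{A0} = 0.190.

0.190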